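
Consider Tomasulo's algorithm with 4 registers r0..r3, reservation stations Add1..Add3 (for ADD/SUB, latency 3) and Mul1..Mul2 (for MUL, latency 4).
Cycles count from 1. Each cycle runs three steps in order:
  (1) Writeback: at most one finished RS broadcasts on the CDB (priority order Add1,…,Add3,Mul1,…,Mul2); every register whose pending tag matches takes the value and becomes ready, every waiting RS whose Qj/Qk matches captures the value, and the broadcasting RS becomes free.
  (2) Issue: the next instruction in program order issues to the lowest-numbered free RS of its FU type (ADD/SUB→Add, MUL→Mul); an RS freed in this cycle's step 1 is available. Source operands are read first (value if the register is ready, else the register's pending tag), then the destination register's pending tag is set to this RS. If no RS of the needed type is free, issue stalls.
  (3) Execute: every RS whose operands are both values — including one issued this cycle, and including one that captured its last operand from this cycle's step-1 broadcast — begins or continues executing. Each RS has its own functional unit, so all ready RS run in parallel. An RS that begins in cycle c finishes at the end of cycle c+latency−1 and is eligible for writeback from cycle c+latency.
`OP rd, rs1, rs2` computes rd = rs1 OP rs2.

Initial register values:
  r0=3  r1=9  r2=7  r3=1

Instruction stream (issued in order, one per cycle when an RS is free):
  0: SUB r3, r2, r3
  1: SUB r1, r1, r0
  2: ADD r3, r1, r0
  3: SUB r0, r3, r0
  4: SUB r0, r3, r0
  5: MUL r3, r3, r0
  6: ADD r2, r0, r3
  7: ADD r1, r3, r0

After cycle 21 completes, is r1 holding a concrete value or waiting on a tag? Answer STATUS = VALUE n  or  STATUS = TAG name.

STATUS = VALUE 30

  c1: issue SUB r3<-Add1  regs: r0:3,r1:9,r2:7,r3:Add1
  c2: issue SUB r1<-Add2  regs: r0:3,r1:Add2,r2:7,r3:Add1
  c3: issue ADD r3<-Add3  regs: r0:3,r1:Add2,r2:7,r3:Add3
  c4: CDB Add1=6; issue SUB r0<-Add1  regs: r0:Add1,r1:Add2,r2:7,r3:Add3
  c5: CDB Add2=6; issue SUB r0<-Add2  regs: r0:Add2,r1:6,r2:7,r3:Add3
  c6: issue MUL r3<-Mul1  regs: r0:Add2,r1:6,r2:7,r3:Mul1
  c7: stall  regs: r0:Add2,r1:6,r2:7,r3:Mul1
  c8: CDB Add3=9; issue ADD r2<-Add3  regs: r0:Add2,r1:6,r2:Add3,r3:Mul1
  c9: stall  regs: r0:Add2,r1:6,r2:Add3,r3:Mul1
  c10: stall  regs: r0:Add2,r1:6,r2:Add3,r3:Mul1
  c11: CDB Add1=6; issue ADD r1<-Add1  regs: r0:Add2,r1:Add1,r2:Add3,r3:Mul1
  c12: -  regs: r0:Add2,r1:Add1,r2:Add3,r3:Mul1
  c13: -  regs: r0:Add2,r1:Add1,r2:Add3,r3:Mul1
  c14: CDB Add2=3  regs: r0:3,r1:Add1,r2:Add3,r3:Mul1
  c15: -  regs: r0:3,r1:Add1,r2:Add3,r3:Mul1
  c16: -  regs: r0:3,r1:Add1,r2:Add3,r3:Mul1
  c17: -  regs: r0:3,r1:Add1,r2:Add3,r3:Mul1
  c18: CDB Mul1=27  regs: r0:3,r1:Add1,r2:Add3,r3:27
  c19: -  regs: r0:3,r1:Add1,r2:Add3,r3:27
  c20: -  regs: r0:3,r1:Add1,r2:Add3,r3:27
  c21: CDB Add1=30  regs: r0:3,r1:30,r2:Add3,r3:27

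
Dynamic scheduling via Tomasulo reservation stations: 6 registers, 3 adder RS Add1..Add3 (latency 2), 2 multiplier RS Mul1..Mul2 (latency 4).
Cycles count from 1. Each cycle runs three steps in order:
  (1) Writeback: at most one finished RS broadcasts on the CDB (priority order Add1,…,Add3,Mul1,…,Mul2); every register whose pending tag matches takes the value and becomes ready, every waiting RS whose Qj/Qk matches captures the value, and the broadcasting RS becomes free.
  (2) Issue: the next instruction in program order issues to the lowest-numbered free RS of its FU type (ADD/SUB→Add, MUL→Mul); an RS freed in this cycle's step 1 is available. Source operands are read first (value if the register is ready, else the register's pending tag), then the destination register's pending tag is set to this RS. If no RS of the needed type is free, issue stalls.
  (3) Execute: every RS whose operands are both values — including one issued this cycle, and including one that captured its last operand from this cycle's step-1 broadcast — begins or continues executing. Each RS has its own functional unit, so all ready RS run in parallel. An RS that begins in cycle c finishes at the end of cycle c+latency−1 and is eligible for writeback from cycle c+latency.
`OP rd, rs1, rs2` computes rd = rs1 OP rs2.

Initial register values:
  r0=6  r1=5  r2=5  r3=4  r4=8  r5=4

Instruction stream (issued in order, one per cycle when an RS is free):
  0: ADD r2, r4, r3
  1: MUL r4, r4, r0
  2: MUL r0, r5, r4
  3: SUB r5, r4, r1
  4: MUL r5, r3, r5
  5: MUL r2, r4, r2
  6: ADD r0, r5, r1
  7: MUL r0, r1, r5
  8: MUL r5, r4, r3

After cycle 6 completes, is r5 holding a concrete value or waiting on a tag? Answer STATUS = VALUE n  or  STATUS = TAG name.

cycle 1: issue ADD r2<-Add1 // r0:6,r1:5,r2:Add1,r3:4,r4:8,r5:4
cycle 2: issue MUL r4<-Mul1 // r0:6,r1:5,r2:Add1,r3:4,r4:Mul1,r5:4
cycle 3: CDB Add1=12; issue MUL r0<-Mul2 // r0:Mul2,r1:5,r2:12,r3:4,r4:Mul1,r5:4
cycle 4: issue SUB r5<-Add1 // r0:Mul2,r1:5,r2:12,r3:4,r4:Mul1,r5:Add1
cycle 5: stall // r0:Mul2,r1:5,r2:12,r3:4,r4:Mul1,r5:Add1
cycle 6: CDB Mul1=48; issue MUL r5<-Mul1 // r0:Mul2,r1:5,r2:12,r3:4,r4:48,r5:Mul1

STATUS = TAG Mul1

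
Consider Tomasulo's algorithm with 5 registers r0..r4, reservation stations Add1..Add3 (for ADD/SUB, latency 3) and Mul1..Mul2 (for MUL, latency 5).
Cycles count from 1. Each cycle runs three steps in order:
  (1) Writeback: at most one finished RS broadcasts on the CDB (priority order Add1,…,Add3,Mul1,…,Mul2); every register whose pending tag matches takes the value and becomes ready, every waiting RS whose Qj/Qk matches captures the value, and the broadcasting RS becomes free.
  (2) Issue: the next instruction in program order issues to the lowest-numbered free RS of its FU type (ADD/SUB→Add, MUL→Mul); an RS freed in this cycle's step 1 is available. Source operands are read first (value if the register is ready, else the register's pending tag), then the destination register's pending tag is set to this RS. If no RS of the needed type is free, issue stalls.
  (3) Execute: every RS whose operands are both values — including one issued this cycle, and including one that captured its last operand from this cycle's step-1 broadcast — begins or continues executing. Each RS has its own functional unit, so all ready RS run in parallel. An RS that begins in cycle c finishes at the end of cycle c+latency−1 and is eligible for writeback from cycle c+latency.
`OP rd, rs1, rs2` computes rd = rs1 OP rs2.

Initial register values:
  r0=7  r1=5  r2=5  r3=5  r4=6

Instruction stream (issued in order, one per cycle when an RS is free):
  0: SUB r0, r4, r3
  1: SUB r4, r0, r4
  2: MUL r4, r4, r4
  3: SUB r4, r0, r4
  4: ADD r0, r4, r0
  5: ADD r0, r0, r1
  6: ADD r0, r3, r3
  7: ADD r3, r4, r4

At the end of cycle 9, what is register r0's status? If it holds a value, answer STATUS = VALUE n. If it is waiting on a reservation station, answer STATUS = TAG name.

STATUS = TAG Add2

c1: issue SUB r0<-Add1 | r0:Add1,r1:5,r2:5,r3:5,r4:6
c2: issue SUB r4<-Add2 | r0:Add1,r1:5,r2:5,r3:5,r4:Add2
c3: issue MUL r4<-Mul1 | r0:Add1,r1:5,r2:5,r3:5,r4:Mul1
c4: CDB Add1=1; issue SUB r4<-Add1 | r0:1,r1:5,r2:5,r3:5,r4:Add1
c5: issue ADD r0<-Add3 | r0:Add3,r1:5,r2:5,r3:5,r4:Add1
c6: stall | r0:Add3,r1:5,r2:5,r3:5,r4:Add1
c7: CDB Add2=-5; issue ADD r0<-Add2 | r0:Add2,r1:5,r2:5,r3:5,r4:Add1
c8: stall | r0:Add2,r1:5,r2:5,r3:5,r4:Add1
c9: stall | r0:Add2,r1:5,r2:5,r3:5,r4:Add1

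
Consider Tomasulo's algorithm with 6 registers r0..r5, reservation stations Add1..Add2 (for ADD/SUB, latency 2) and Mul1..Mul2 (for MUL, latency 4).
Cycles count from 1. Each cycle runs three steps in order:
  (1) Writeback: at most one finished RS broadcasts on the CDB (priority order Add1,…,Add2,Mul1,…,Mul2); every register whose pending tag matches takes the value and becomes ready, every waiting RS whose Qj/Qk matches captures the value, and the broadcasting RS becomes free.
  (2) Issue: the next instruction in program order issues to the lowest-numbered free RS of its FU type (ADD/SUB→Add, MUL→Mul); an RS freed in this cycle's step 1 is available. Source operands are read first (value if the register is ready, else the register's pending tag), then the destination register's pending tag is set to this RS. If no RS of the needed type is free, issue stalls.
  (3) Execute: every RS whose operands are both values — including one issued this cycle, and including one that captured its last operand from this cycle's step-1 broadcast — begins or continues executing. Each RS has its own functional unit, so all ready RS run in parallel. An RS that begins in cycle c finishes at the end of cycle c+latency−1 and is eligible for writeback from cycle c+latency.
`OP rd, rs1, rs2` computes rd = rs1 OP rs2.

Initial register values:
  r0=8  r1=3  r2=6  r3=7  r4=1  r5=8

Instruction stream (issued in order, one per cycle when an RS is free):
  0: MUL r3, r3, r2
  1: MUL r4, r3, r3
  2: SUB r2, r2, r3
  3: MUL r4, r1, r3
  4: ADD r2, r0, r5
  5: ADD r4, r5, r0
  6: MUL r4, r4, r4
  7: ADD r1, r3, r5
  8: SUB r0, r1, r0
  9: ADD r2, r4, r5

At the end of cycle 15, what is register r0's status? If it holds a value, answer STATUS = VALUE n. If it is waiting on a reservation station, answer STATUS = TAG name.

STATUS = VALUE 42

cycle 1: issue MUL r3<-Mul1 // r0:8,r1:3,r2:6,r3:Mul1,r4:1,r5:8
cycle 2: issue MUL r4<-Mul2 // r0:8,r1:3,r2:6,r3:Mul1,r4:Mul2,r5:8
cycle 3: issue SUB r2<-Add1 // r0:8,r1:3,r2:Add1,r3:Mul1,r4:Mul2,r5:8
cycle 4: stall // r0:8,r1:3,r2:Add1,r3:Mul1,r4:Mul2,r5:8
cycle 5: CDB Mul1=42; issue MUL r4<-Mul1 // r0:8,r1:3,r2:Add1,r3:42,r4:Mul1,r5:8
cycle 6: issue ADD r2<-Add2 // r0:8,r1:3,r2:Add2,r3:42,r4:Mul1,r5:8
cycle 7: CDB Add1=-36; issue ADD r4<-Add1 // r0:8,r1:3,r2:Add2,r3:42,r4:Add1,r5:8
cycle 8: CDB Add2=16; stall // r0:8,r1:3,r2:16,r3:42,r4:Add1,r5:8
cycle 9: CDB Add1=16; stall // r0:8,r1:3,r2:16,r3:42,r4:16,r5:8
cycle 10: CDB Mul1=126; issue MUL r4<-Mul1 // r0:8,r1:3,r2:16,r3:42,r4:Mul1,r5:8
cycle 11: CDB Mul2=1764; issue ADD r1<-Add1 // r0:8,r1:Add1,r2:16,r3:42,r4:Mul1,r5:8
cycle 12: issue SUB r0<-Add2 // r0:Add2,r1:Add1,r2:16,r3:42,r4:Mul1,r5:8
cycle 13: CDB Add1=50; issue ADD r2<-Add1 // r0:Add2,r1:50,r2:Add1,r3:42,r4:Mul1,r5:8
cycle 14: CDB Mul1=256 // r0:Add2,r1:50,r2:Add1,r3:42,r4:256,r5:8
cycle 15: CDB Add2=42 // r0:42,r1:50,r2:Add1,r3:42,r4:256,r5:8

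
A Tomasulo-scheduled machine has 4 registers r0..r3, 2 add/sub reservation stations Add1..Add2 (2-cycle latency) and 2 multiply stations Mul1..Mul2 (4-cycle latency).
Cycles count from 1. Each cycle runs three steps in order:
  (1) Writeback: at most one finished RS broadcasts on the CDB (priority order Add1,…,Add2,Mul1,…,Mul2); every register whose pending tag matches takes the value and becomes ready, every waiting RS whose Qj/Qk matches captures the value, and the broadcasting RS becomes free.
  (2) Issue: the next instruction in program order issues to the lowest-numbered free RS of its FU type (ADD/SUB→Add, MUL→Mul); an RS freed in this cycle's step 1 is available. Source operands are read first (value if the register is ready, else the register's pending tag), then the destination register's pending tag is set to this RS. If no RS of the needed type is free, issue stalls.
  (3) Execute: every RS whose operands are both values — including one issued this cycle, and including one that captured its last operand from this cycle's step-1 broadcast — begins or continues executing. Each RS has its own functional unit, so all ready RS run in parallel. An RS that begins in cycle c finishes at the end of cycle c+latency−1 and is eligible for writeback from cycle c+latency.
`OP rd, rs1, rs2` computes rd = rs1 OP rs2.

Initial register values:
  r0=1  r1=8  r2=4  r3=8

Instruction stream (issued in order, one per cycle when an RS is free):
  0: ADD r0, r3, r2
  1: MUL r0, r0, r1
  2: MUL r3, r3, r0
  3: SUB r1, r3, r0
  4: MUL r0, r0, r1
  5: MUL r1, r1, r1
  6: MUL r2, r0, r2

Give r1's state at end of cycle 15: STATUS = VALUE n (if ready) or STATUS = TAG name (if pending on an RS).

cycle 1: issue ADD r0<-Add1 // r0:Add1,r1:8,r2:4,r3:8
cycle 2: issue MUL r0<-Mul1 // r0:Mul1,r1:8,r2:4,r3:8
cycle 3: CDB Add1=12; issue MUL r3<-Mul2 // r0:Mul1,r1:8,r2:4,r3:Mul2
cycle 4: issue SUB r1<-Add1 // r0:Mul1,r1:Add1,r2:4,r3:Mul2
cycle 5: stall // r0:Mul1,r1:Add1,r2:4,r3:Mul2
cycle 6: stall // r0:Mul1,r1:Add1,r2:4,r3:Mul2
cycle 7: CDB Mul1=96; issue MUL r0<-Mul1 // r0:Mul1,r1:Add1,r2:4,r3:Mul2
cycle 8: stall // r0:Mul1,r1:Add1,r2:4,r3:Mul2
cycle 9: stall // r0:Mul1,r1:Add1,r2:4,r3:Mul2
cycle 10: stall // r0:Mul1,r1:Add1,r2:4,r3:Mul2
cycle 11: CDB Mul2=768; issue MUL r1<-Mul2 // r0:Mul1,r1:Mul2,r2:4,r3:768
cycle 12: stall // r0:Mul1,r1:Mul2,r2:4,r3:768
cycle 13: CDB Add1=672; stall // r0:Mul1,r1:Mul2,r2:4,r3:768
cycle 14: stall // r0:Mul1,r1:Mul2,r2:4,r3:768
cycle 15: stall // r0:Mul1,r1:Mul2,r2:4,r3:768

STATUS = TAG Mul2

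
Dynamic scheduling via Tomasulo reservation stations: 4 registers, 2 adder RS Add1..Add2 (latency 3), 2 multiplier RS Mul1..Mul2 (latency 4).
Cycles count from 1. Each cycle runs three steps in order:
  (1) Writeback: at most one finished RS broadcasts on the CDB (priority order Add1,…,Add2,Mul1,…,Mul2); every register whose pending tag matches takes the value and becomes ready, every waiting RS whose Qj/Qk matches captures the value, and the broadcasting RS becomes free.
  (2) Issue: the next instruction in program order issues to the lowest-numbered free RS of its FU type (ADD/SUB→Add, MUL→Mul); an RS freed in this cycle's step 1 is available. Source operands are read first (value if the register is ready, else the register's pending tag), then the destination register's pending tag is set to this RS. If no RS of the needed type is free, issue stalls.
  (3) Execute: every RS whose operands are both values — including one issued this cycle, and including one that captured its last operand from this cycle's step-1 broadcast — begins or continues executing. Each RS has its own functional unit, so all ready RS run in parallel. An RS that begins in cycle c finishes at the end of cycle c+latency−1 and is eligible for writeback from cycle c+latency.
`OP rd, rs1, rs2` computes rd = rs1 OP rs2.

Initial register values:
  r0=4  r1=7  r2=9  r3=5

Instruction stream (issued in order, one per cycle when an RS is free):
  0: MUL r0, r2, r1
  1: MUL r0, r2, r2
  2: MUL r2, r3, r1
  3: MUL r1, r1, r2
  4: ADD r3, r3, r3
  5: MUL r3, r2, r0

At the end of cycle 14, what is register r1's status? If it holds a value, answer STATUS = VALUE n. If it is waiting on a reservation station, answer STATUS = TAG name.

c1: issue MUL r0<-Mul1 | r0:Mul1,r1:7,r2:9,r3:5
c2: issue MUL r0<-Mul2 | r0:Mul2,r1:7,r2:9,r3:5
c3: stall | r0:Mul2,r1:7,r2:9,r3:5
c4: stall | r0:Mul2,r1:7,r2:9,r3:5
c5: CDB Mul1=63; issue MUL r2<-Mul1 | r0:Mul2,r1:7,r2:Mul1,r3:5
c6: CDB Mul2=81; issue MUL r1<-Mul2 | r0:81,r1:Mul2,r2:Mul1,r3:5
c7: issue ADD r3<-Add1 | r0:81,r1:Mul2,r2:Mul1,r3:Add1
c8: stall | r0:81,r1:Mul2,r2:Mul1,r3:Add1
c9: CDB Mul1=35; issue MUL r3<-Mul1 | r0:81,r1:Mul2,r2:35,r3:Mul1
c10: CDB Add1=10 | r0:81,r1:Mul2,r2:35,r3:Mul1
c11: - | r0:81,r1:Mul2,r2:35,r3:Mul1
c12: - | r0:81,r1:Mul2,r2:35,r3:Mul1
c13: CDB Mul1=2835 | r0:81,r1:Mul2,r2:35,r3:2835
c14: CDB Mul2=245 | r0:81,r1:245,r2:35,r3:2835

STATUS = VALUE 245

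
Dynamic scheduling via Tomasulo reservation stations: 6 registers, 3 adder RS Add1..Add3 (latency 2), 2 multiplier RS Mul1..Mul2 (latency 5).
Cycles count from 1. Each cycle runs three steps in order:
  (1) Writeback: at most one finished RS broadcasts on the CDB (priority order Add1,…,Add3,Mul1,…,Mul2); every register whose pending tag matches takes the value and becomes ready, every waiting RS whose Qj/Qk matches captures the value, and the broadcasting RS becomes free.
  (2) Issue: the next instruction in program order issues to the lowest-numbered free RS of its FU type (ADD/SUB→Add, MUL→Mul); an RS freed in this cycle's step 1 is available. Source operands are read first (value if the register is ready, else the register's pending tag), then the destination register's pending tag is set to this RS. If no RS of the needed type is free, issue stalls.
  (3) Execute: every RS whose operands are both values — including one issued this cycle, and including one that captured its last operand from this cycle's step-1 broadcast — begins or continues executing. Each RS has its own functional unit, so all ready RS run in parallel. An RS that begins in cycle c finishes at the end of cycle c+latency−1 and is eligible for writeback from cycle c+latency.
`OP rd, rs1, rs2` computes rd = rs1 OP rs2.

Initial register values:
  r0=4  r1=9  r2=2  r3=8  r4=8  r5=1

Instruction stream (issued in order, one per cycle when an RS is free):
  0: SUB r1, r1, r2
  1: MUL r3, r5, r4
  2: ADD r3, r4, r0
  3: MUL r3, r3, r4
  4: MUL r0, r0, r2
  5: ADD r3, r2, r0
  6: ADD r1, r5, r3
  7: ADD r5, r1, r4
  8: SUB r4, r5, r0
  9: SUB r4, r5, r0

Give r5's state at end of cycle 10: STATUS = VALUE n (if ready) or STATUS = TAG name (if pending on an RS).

STATUS = TAG Add3

  c1: issue SUB r1<-Add1  regs: r0:4,r1:Add1,r2:2,r3:8,r4:8,r5:1
  c2: issue MUL r3<-Mul1  regs: r0:4,r1:Add1,r2:2,r3:Mul1,r4:8,r5:1
  c3: CDB Add1=7; issue ADD r3<-Add1  regs: r0:4,r1:7,r2:2,r3:Add1,r4:8,r5:1
  c4: issue MUL r3<-Mul2  regs: r0:4,r1:7,r2:2,r3:Mul2,r4:8,r5:1
  c5: CDB Add1=12; stall  regs: r0:4,r1:7,r2:2,r3:Mul2,r4:8,r5:1
  c6: stall  regs: r0:4,r1:7,r2:2,r3:Mul2,r4:8,r5:1
  c7: CDB Mul1=8; issue MUL r0<-Mul1  regs: r0:Mul1,r1:7,r2:2,r3:Mul2,r4:8,r5:1
  c8: issue ADD r3<-Add1  regs: r0:Mul1,r1:7,r2:2,r3:Add1,r4:8,r5:1
  c9: issue ADD r1<-Add2  regs: r0:Mul1,r1:Add2,r2:2,r3:Add1,r4:8,r5:1
  c10: CDB Mul2=96; issue ADD r5<-Add3  regs: r0:Mul1,r1:Add2,r2:2,r3:Add1,r4:8,r5:Add3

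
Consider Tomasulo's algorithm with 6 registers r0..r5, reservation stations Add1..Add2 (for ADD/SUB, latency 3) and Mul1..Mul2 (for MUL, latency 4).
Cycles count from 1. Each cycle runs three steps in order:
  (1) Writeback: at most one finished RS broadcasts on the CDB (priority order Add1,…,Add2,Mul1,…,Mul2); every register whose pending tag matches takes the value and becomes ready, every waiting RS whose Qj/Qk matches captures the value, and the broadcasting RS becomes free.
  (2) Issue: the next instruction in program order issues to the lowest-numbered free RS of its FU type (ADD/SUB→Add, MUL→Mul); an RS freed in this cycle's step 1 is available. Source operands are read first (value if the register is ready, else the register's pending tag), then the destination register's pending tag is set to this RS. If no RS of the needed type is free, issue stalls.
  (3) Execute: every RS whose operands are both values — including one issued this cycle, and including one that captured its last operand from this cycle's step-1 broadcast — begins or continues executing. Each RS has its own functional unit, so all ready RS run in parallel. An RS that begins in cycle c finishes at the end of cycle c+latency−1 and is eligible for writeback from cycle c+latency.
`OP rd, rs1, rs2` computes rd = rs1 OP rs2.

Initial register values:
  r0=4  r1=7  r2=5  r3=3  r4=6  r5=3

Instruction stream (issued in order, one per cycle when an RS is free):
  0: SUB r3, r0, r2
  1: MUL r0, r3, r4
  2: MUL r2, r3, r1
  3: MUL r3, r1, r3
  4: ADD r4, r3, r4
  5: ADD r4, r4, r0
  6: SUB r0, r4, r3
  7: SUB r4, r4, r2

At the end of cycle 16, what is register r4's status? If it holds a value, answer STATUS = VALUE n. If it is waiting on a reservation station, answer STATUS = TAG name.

c1: issue SUB r3<-Add1 | r0:4,r1:7,r2:5,r3:Add1,r4:6,r5:3
c2: issue MUL r0<-Mul1 | r0:Mul1,r1:7,r2:5,r3:Add1,r4:6,r5:3
c3: issue MUL r2<-Mul2 | r0:Mul1,r1:7,r2:Mul2,r3:Add1,r4:6,r5:3
c4: CDB Add1=-1; stall | r0:Mul1,r1:7,r2:Mul2,r3:-1,r4:6,r5:3
c5: stall | r0:Mul1,r1:7,r2:Mul2,r3:-1,r4:6,r5:3
c6: stall | r0:Mul1,r1:7,r2:Mul2,r3:-1,r4:6,r5:3
c7: stall | r0:Mul1,r1:7,r2:Mul2,r3:-1,r4:6,r5:3
c8: CDB Mul1=-6; issue MUL r3<-Mul1 | r0:-6,r1:7,r2:Mul2,r3:Mul1,r4:6,r5:3
c9: CDB Mul2=-7; issue ADD r4<-Add1 | r0:-6,r1:7,r2:-7,r3:Mul1,r4:Add1,r5:3
c10: issue ADD r4<-Add2 | r0:-6,r1:7,r2:-7,r3:Mul1,r4:Add2,r5:3
c11: stall | r0:-6,r1:7,r2:-7,r3:Mul1,r4:Add2,r5:3
c12: CDB Mul1=-7; stall | r0:-6,r1:7,r2:-7,r3:-7,r4:Add2,r5:3
c13: stall | r0:-6,r1:7,r2:-7,r3:-7,r4:Add2,r5:3
c14: stall | r0:-6,r1:7,r2:-7,r3:-7,r4:Add2,r5:3
c15: CDB Add1=-1; issue SUB r0<-Add1 | r0:Add1,r1:7,r2:-7,r3:-7,r4:Add2,r5:3
c16: stall | r0:Add1,r1:7,r2:-7,r3:-7,r4:Add2,r5:3

STATUS = TAG Add2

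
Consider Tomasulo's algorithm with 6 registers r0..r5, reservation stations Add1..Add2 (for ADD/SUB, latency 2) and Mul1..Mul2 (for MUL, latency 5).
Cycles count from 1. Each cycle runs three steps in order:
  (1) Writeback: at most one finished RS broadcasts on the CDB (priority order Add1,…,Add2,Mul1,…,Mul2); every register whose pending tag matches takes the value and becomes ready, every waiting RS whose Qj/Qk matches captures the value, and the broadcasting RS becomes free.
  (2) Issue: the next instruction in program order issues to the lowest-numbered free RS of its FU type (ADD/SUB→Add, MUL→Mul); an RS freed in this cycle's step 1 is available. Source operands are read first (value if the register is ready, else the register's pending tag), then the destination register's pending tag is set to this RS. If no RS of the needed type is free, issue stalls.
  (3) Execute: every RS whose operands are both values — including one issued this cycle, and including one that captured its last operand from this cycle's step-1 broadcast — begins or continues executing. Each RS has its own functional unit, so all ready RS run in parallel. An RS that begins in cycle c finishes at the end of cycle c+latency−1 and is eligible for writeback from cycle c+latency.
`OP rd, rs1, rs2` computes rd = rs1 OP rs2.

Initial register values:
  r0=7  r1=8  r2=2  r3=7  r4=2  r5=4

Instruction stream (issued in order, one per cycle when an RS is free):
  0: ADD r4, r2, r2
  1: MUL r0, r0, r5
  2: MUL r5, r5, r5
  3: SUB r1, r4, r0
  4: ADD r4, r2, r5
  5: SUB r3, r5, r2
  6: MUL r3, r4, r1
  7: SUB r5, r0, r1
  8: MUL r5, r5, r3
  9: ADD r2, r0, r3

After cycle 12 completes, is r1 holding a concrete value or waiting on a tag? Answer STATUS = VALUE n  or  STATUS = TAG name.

c1: issue ADD r4<-Add1 | r0:7,r1:8,r2:2,r3:7,r4:Add1,r5:4
c2: issue MUL r0<-Mul1 | r0:Mul1,r1:8,r2:2,r3:7,r4:Add1,r5:4
c3: CDB Add1=4; issue MUL r5<-Mul2 | r0:Mul1,r1:8,r2:2,r3:7,r4:4,r5:Mul2
c4: issue SUB r1<-Add1 | r0:Mul1,r1:Add1,r2:2,r3:7,r4:4,r5:Mul2
c5: issue ADD r4<-Add2 | r0:Mul1,r1:Add1,r2:2,r3:7,r4:Add2,r5:Mul2
c6: stall | r0:Mul1,r1:Add1,r2:2,r3:7,r4:Add2,r5:Mul2
c7: CDB Mul1=28; stall | r0:28,r1:Add1,r2:2,r3:7,r4:Add2,r5:Mul2
c8: CDB Mul2=16; stall | r0:28,r1:Add1,r2:2,r3:7,r4:Add2,r5:16
c9: CDB Add1=-24; issue SUB r3<-Add1 | r0:28,r1:-24,r2:2,r3:Add1,r4:Add2,r5:16
c10: CDB Add2=18; issue MUL r3<-Mul1 | r0:28,r1:-24,r2:2,r3:Mul1,r4:18,r5:16
c11: CDB Add1=14; issue SUB r5<-Add1 | r0:28,r1:-24,r2:2,r3:Mul1,r4:18,r5:Add1
c12: issue MUL r5<-Mul2 | r0:28,r1:-24,r2:2,r3:Mul1,r4:18,r5:Mul2

STATUS = VALUE -24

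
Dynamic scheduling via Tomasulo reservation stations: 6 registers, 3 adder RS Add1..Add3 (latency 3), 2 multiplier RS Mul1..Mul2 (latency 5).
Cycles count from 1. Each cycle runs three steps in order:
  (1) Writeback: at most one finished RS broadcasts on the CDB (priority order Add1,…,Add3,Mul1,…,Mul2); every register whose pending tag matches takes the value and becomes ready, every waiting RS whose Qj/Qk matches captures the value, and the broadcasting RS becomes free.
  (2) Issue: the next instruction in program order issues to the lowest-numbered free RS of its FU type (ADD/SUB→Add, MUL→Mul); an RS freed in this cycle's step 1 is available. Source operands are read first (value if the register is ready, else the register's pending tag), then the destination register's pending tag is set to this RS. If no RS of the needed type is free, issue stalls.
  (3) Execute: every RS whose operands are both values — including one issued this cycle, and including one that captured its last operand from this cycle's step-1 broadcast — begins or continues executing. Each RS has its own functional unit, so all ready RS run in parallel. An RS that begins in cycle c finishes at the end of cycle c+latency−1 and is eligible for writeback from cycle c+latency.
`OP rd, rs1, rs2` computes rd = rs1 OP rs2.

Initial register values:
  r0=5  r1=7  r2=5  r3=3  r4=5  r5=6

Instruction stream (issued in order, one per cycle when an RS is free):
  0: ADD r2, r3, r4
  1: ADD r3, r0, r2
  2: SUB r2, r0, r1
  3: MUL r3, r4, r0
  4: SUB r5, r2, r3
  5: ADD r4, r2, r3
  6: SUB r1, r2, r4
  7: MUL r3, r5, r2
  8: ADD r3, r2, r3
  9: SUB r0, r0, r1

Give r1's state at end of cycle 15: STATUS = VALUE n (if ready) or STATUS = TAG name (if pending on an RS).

cycle 1: issue ADD r2<-Add1 // r0:5,r1:7,r2:Add1,r3:3,r4:5,r5:6
cycle 2: issue ADD r3<-Add2 // r0:5,r1:7,r2:Add1,r3:Add2,r4:5,r5:6
cycle 3: issue SUB r2<-Add3 // r0:5,r1:7,r2:Add3,r3:Add2,r4:5,r5:6
cycle 4: CDB Add1=8; issue MUL r3<-Mul1 // r0:5,r1:7,r2:Add3,r3:Mul1,r4:5,r5:6
cycle 5: issue SUB r5<-Add1 // r0:5,r1:7,r2:Add3,r3:Mul1,r4:5,r5:Add1
cycle 6: CDB Add3=-2; issue ADD r4<-Add3 // r0:5,r1:7,r2:-2,r3:Mul1,r4:Add3,r5:Add1
cycle 7: CDB Add2=13; issue SUB r1<-Add2 // r0:5,r1:Add2,r2:-2,r3:Mul1,r4:Add3,r5:Add1
cycle 8: issue MUL r3<-Mul2 // r0:5,r1:Add2,r2:-2,r3:Mul2,r4:Add3,r5:Add1
cycle 9: CDB Mul1=25; stall // r0:5,r1:Add2,r2:-2,r3:Mul2,r4:Add3,r5:Add1
cycle 10: stall // r0:5,r1:Add2,r2:-2,r3:Mul2,r4:Add3,r5:Add1
cycle 11: stall // r0:5,r1:Add2,r2:-2,r3:Mul2,r4:Add3,r5:Add1
cycle 12: CDB Add1=-27; issue ADD r3<-Add1 // r0:5,r1:Add2,r2:-2,r3:Add1,r4:Add3,r5:-27
cycle 13: CDB Add3=23; issue SUB r0<-Add3 // r0:Add3,r1:Add2,r2:-2,r3:Add1,r4:23,r5:-27
cycle 14: - // r0:Add3,r1:Add2,r2:-2,r3:Add1,r4:23,r5:-27
cycle 15: - // r0:Add3,r1:Add2,r2:-2,r3:Add1,r4:23,r5:-27

STATUS = TAG Add2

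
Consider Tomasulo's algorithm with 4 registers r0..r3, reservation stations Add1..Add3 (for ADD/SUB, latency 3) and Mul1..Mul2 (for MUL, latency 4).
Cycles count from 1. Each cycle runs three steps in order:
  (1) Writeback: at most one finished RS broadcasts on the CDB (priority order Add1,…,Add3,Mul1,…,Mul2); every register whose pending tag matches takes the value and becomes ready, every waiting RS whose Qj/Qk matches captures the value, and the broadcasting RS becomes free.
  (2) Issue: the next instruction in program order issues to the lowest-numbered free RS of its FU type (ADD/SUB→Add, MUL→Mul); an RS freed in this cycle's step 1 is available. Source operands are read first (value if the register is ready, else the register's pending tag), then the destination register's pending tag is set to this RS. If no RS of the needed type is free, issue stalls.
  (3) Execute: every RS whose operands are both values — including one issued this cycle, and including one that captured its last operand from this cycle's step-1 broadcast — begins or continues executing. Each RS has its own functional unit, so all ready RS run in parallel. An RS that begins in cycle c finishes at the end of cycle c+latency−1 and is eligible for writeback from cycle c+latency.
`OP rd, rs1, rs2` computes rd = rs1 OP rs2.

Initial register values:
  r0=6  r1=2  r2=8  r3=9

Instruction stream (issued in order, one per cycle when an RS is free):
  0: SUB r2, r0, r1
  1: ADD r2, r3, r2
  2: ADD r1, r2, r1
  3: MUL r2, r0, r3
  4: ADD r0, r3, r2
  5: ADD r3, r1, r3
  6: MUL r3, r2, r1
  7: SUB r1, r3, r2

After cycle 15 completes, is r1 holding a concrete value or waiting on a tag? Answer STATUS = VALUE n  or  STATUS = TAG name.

  c1: issue SUB r2<-Add1  regs: r0:6,r1:2,r2:Add1,r3:9
  c2: issue ADD r2<-Add2  regs: r0:6,r1:2,r2:Add2,r3:9
  c3: issue ADD r1<-Add3  regs: r0:6,r1:Add3,r2:Add2,r3:9
  c4: CDB Add1=4; issue MUL r2<-Mul1  regs: r0:6,r1:Add3,r2:Mul1,r3:9
  c5: issue ADD r0<-Add1  regs: r0:Add1,r1:Add3,r2:Mul1,r3:9
  c6: stall  regs: r0:Add1,r1:Add3,r2:Mul1,r3:9
  c7: CDB Add2=13; issue ADD r3<-Add2  regs: r0:Add1,r1:Add3,r2:Mul1,r3:Add2
  c8: CDB Mul1=54; issue MUL r3<-Mul1  regs: r0:Add1,r1:Add3,r2:54,r3:Mul1
  c9: stall  regs: r0:Add1,r1:Add3,r2:54,r3:Mul1
  c10: CDB Add3=15; issue SUB r1<-Add3  regs: r0:Add1,r1:Add3,r2:54,r3:Mul1
  c11: CDB Add1=63  regs: r0:63,r1:Add3,r2:54,r3:Mul1
  c12: -  regs: r0:63,r1:Add3,r2:54,r3:Mul1
  c13: CDB Add2=24  regs: r0:63,r1:Add3,r2:54,r3:Mul1
  c14: CDB Mul1=810  regs: r0:63,r1:Add3,r2:54,r3:810
  c15: -  regs: r0:63,r1:Add3,r2:54,r3:810

STATUS = TAG Add3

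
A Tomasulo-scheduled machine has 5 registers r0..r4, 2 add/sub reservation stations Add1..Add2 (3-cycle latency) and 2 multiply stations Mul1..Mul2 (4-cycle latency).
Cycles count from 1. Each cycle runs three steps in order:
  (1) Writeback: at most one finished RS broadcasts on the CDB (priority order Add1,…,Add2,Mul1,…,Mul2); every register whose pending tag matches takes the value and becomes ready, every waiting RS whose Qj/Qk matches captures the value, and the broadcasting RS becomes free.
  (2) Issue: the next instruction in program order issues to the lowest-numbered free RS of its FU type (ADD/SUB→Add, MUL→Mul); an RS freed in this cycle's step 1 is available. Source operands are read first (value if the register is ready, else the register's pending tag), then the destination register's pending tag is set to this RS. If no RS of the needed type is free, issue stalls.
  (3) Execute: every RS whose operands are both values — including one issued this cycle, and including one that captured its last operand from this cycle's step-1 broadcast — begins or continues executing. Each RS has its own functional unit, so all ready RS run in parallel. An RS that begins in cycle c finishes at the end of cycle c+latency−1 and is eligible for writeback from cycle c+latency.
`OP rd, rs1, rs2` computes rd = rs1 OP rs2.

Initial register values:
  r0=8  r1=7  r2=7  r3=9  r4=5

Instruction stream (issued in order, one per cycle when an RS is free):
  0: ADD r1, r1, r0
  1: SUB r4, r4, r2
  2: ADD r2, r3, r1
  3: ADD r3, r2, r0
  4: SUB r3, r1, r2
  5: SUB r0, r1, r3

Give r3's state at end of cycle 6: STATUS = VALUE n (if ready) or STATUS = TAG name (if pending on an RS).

STATUS = TAG Add2

  c1: issue ADD r1<-Add1  regs: r0:8,r1:Add1,r2:7,r3:9,r4:5
  c2: issue SUB r4<-Add2  regs: r0:8,r1:Add1,r2:7,r3:9,r4:Add2
  c3: stall  regs: r0:8,r1:Add1,r2:7,r3:9,r4:Add2
  c4: CDB Add1=15; issue ADD r2<-Add1  regs: r0:8,r1:15,r2:Add1,r3:9,r4:Add2
  c5: CDB Add2=-2; issue ADD r3<-Add2  regs: r0:8,r1:15,r2:Add1,r3:Add2,r4:-2
  c6: stall  regs: r0:8,r1:15,r2:Add1,r3:Add2,r4:-2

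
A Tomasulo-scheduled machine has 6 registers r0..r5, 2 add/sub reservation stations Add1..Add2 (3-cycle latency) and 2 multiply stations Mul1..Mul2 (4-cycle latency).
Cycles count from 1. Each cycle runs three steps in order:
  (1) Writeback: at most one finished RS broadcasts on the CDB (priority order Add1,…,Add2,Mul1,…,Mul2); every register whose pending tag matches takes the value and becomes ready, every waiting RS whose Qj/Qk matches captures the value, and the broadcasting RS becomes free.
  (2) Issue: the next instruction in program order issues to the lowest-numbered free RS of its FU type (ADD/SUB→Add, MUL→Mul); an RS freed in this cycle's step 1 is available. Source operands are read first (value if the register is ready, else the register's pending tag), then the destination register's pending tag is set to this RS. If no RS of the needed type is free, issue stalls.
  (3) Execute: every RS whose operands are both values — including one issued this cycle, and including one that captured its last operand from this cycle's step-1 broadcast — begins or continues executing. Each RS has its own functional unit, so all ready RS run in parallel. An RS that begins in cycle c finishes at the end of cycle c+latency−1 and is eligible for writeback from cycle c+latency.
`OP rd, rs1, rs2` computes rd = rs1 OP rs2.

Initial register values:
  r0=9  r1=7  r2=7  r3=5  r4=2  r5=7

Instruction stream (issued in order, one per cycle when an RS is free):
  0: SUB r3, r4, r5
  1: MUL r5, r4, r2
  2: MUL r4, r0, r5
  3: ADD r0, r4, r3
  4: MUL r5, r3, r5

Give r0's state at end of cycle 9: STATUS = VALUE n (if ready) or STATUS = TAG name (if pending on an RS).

STATUS = TAG Add1

c1: issue SUB r3<-Add1 | r0:9,r1:7,r2:7,r3:Add1,r4:2,r5:7
c2: issue MUL r5<-Mul1 | r0:9,r1:7,r2:7,r3:Add1,r4:2,r5:Mul1
c3: issue MUL r4<-Mul2 | r0:9,r1:7,r2:7,r3:Add1,r4:Mul2,r5:Mul1
c4: CDB Add1=-5; issue ADD r0<-Add1 | r0:Add1,r1:7,r2:7,r3:-5,r4:Mul2,r5:Mul1
c5: stall | r0:Add1,r1:7,r2:7,r3:-5,r4:Mul2,r5:Mul1
c6: CDB Mul1=14; issue MUL r5<-Mul1 | r0:Add1,r1:7,r2:7,r3:-5,r4:Mul2,r5:Mul1
c7: - | r0:Add1,r1:7,r2:7,r3:-5,r4:Mul2,r5:Mul1
c8: - | r0:Add1,r1:7,r2:7,r3:-5,r4:Mul2,r5:Mul1
c9: - | r0:Add1,r1:7,r2:7,r3:-5,r4:Mul2,r5:Mul1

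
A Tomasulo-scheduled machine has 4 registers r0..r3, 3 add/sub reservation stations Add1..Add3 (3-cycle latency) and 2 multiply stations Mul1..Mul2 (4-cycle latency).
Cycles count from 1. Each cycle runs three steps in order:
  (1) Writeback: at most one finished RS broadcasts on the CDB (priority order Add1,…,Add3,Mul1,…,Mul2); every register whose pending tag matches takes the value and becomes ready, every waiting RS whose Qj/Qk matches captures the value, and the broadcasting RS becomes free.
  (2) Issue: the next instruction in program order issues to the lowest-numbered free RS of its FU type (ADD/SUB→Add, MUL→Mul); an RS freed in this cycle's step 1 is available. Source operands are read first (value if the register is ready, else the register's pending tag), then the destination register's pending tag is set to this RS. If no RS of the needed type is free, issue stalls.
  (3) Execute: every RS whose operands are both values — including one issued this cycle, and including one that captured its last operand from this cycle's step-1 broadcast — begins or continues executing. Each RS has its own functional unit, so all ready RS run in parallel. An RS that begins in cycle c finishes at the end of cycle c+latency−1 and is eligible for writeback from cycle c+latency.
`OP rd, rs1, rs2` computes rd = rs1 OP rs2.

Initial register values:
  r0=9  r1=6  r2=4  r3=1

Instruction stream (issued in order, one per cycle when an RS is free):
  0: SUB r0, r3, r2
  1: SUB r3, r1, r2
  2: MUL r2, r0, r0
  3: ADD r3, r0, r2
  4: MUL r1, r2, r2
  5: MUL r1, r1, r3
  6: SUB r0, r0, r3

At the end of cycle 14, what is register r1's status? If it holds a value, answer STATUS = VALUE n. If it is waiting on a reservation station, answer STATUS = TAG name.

cycle 1: issue SUB r0<-Add1 // r0:Add1,r1:6,r2:4,r3:1
cycle 2: issue SUB r3<-Add2 // r0:Add1,r1:6,r2:4,r3:Add2
cycle 3: issue MUL r2<-Mul1 // r0:Add1,r1:6,r2:Mul1,r3:Add2
cycle 4: CDB Add1=-3; issue ADD r3<-Add1 // r0:-3,r1:6,r2:Mul1,r3:Add1
cycle 5: CDB Add2=2; issue MUL r1<-Mul2 // r0:-3,r1:Mul2,r2:Mul1,r3:Add1
cycle 6: stall // r0:-3,r1:Mul2,r2:Mul1,r3:Add1
cycle 7: stall // r0:-3,r1:Mul2,r2:Mul1,r3:Add1
cycle 8: CDB Mul1=9; issue MUL r1<-Mul1 // r0:-3,r1:Mul1,r2:9,r3:Add1
cycle 9: issue SUB r0<-Add2 // r0:Add2,r1:Mul1,r2:9,r3:Add1
cycle 10: - // r0:Add2,r1:Mul1,r2:9,r3:Add1
cycle 11: CDB Add1=6 // r0:Add2,r1:Mul1,r2:9,r3:6
cycle 12: CDB Mul2=81 // r0:Add2,r1:Mul1,r2:9,r3:6
cycle 13: - // r0:Add2,r1:Mul1,r2:9,r3:6
cycle 14: CDB Add2=-9 // r0:-9,r1:Mul1,r2:9,r3:6

STATUS = TAG Mul1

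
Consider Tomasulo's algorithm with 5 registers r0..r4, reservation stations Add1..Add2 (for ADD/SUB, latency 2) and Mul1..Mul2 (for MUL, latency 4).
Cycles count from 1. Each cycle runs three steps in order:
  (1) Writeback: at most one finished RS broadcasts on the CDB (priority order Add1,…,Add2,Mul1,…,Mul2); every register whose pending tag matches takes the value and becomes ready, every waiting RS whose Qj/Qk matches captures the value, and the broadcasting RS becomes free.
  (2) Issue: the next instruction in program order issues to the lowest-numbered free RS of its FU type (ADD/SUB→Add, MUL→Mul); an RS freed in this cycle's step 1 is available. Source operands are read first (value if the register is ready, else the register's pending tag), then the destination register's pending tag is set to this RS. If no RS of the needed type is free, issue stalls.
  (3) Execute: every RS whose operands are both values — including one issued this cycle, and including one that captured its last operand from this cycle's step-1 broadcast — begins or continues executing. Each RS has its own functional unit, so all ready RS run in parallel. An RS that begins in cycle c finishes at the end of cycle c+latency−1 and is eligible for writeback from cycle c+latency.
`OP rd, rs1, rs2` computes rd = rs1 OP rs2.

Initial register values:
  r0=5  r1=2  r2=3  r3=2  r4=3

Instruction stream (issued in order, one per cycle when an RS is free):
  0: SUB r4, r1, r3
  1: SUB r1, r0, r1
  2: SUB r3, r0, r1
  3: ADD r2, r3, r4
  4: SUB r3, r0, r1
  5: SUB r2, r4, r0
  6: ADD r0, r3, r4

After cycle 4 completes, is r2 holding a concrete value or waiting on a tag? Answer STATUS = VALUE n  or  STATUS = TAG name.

STATUS = TAG Add2

  c1: issue SUB r4<-Add1  regs: r0:5,r1:2,r2:3,r3:2,r4:Add1
  c2: issue SUB r1<-Add2  regs: r0:5,r1:Add2,r2:3,r3:2,r4:Add1
  c3: CDB Add1=0; issue SUB r3<-Add1  regs: r0:5,r1:Add2,r2:3,r3:Add1,r4:0
  c4: CDB Add2=3; issue ADD r2<-Add2  regs: r0:5,r1:3,r2:Add2,r3:Add1,r4:0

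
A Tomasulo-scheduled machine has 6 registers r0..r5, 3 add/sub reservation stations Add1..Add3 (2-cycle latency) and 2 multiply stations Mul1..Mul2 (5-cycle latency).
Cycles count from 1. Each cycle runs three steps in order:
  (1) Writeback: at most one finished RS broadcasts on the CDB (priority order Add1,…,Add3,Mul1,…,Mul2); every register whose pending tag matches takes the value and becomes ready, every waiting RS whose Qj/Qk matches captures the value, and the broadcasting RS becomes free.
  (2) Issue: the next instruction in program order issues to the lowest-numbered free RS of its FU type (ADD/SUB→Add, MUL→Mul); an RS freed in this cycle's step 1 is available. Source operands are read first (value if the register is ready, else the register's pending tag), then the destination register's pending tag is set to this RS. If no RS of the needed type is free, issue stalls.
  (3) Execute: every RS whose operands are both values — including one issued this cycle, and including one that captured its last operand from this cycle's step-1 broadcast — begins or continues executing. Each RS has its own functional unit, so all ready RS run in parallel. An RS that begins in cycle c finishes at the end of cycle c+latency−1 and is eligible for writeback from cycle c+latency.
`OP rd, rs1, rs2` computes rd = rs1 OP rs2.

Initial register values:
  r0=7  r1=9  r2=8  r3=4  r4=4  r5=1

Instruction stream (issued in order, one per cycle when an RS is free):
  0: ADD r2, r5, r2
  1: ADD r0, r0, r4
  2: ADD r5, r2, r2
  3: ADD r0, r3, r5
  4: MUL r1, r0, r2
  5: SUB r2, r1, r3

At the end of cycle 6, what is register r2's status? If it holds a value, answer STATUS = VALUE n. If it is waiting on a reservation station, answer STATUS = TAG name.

  c1: issue ADD r2<-Add1  regs: r0:7,r1:9,r2:Add1,r3:4,r4:4,r5:1
  c2: issue ADD r0<-Add2  regs: r0:Add2,r1:9,r2:Add1,r3:4,r4:4,r5:1
  c3: CDB Add1=9; issue ADD r5<-Add1  regs: r0:Add2,r1:9,r2:9,r3:4,r4:4,r5:Add1
  c4: CDB Add2=11; issue ADD r0<-Add2  regs: r0:Add2,r1:9,r2:9,r3:4,r4:4,r5:Add1
  c5: CDB Add1=18; issue MUL r1<-Mul1  regs: r0:Add2,r1:Mul1,r2:9,r3:4,r4:4,r5:18
  c6: issue SUB r2<-Add1  regs: r0:Add2,r1:Mul1,r2:Add1,r3:4,r4:4,r5:18

STATUS = TAG Add1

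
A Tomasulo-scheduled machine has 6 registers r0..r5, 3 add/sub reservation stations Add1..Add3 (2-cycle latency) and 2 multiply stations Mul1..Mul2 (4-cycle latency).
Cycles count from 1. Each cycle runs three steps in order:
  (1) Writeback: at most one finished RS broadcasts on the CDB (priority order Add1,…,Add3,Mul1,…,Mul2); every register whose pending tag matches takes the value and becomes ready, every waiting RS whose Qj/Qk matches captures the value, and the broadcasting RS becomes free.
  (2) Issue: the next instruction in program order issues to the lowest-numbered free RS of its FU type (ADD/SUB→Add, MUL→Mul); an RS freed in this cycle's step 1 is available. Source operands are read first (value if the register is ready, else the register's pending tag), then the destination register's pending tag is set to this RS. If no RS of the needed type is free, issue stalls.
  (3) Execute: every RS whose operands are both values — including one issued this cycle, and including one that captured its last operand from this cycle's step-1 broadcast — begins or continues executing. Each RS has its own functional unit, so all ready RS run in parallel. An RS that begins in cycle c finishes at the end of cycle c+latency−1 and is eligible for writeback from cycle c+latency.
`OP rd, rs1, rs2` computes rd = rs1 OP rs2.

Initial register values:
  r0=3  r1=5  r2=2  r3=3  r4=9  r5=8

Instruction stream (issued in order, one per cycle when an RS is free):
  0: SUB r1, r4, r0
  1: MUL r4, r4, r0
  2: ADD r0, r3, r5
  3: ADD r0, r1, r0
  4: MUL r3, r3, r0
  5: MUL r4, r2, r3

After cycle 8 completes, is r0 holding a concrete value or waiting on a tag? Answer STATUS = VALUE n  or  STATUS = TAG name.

c1: issue SUB r1<-Add1 | r0:3,r1:Add1,r2:2,r3:3,r4:9,r5:8
c2: issue MUL r4<-Mul1 | r0:3,r1:Add1,r2:2,r3:3,r4:Mul1,r5:8
c3: CDB Add1=6; issue ADD r0<-Add1 | r0:Add1,r1:6,r2:2,r3:3,r4:Mul1,r5:8
c4: issue ADD r0<-Add2 | r0:Add2,r1:6,r2:2,r3:3,r4:Mul1,r5:8
c5: CDB Add1=11; issue MUL r3<-Mul2 | r0:Add2,r1:6,r2:2,r3:Mul2,r4:Mul1,r5:8
c6: CDB Mul1=27; issue MUL r4<-Mul1 | r0:Add2,r1:6,r2:2,r3:Mul2,r4:Mul1,r5:8
c7: CDB Add2=17 | r0:17,r1:6,r2:2,r3:Mul2,r4:Mul1,r5:8
c8: - | r0:17,r1:6,r2:2,r3:Mul2,r4:Mul1,r5:8

STATUS = VALUE 17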